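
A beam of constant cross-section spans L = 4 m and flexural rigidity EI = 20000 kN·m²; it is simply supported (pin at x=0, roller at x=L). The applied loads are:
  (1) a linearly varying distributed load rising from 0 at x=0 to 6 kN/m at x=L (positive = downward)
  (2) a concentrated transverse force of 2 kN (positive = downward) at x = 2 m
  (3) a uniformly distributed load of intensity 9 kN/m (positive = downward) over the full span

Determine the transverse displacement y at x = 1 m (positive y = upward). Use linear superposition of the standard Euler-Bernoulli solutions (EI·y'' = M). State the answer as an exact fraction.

y(1) = -1441/960000 m

Load 1 — triangular load w₀=6 kN/m (0→w₀ over full span):
  y_1 = -w₀x(7L⁴-10L²x²+3x⁴)/(360LEI) = -6·1·(7·4⁴-10·4²·1²+3·1⁴)/(360·4·20000) = -109/320000 m
Load 2 — point force P=2 kN at a=2 m (b=L-a=2):
  y_2 = -Pbx(L²-b²-x²)/(6LEI)  [x≤a] = -2·2·1·(4²-2²-1²)/(6·4·20000) = -11/120000 m
Load 3 — uniform load w=9 kN/m over full span:
  y_3 = -wx(L³-2Lx²+x³)/(24EI) = -9·1·(4³-2·4·1²+1³)/(24·20000) = -171/160000 m
Superposition: y = Σ y_i = -1441/960000 m ≈ -0.001501 m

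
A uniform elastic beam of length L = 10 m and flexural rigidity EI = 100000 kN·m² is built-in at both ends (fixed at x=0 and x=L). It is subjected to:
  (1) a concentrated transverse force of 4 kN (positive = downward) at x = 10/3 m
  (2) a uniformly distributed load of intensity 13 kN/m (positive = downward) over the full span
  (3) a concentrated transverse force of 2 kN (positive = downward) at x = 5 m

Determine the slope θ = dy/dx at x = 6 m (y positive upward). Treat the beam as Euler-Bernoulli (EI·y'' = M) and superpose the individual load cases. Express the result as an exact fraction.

Load 1 — point force P=4 kN at a=10/3 m (b=L-a=20/3):
  θ_1 = Pa²(L-x)(2bL-(3b+a)(L-x))/(2L³EI)  [x>a] = 4·(10/3)²·(10-6)·(2·(20/3)·10-(3·(20/3)+(10/3))·(10-6))/(2·10³·100000) = 1/28125 rad
Load 2 — uniform load w=13 kN/m over full span:
  θ_2 = -wx(L-x)(L-2x)/(12EI) = -13·6·(10-6)·(10-2·6)/(12·100000) = 13/25000 rad
Load 3 — point force P=2 kN at a=5 m (b=L-a=5):
  θ_3 = Pa²(L-x)(2bL-(3b+a)(L-x))/(2L³EI)  [x>a] = 2·5²·(10-6)·(2·5·10-(3·5+5)·(10-6))/(2·10³·100000) = 1/50000 rad
Superposition: θ = Σ θ_i = 259/450000 rad ≈ 0.000576 rad

θ(6) = 259/450000 rad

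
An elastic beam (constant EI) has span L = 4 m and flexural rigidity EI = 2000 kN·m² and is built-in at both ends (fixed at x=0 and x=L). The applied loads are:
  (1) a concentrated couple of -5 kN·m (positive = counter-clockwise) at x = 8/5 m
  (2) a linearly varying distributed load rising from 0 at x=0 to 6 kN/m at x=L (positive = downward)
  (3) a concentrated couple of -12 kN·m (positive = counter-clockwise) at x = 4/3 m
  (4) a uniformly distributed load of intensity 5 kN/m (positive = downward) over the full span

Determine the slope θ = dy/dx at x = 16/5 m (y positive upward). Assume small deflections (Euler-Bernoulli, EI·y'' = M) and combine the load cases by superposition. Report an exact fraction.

Load 1 — applied couple M₀=-5 kN·m at a=8/5 m (b=L-a=12/5):
  θ_1 = (R_Ax²/2 - M_Ax - M₀(x-a))/EI  [x>a] with R_A=-9/5, M_A=-3/5 = ((-9/5)·(16/5)²/2 - (-3/5)·(16/5) - (-5)·((16/5)-(8/5)))/2000 = 11/31250 rad
Load 2 — triangular load w₀=6 kN/m (0→w₀ over full span):
  θ_2 = -w₀(2x(L-x)(L-2x)(x+2L)+x²(L-x)²)/(120LEI) = -6·(2·(16/5)·(4-(16/5))·(4-2·(16/5))·((16/5)+2·4)+(16/5)²·(4-(16/5))²)/(120·4·2000) = 64/78125 rad
Load 3 — applied couple M₀=-12 kN·m at a=4/3 m (b=L-a=8/3):
  θ_3 = (R_Ax²/2 - M_Ax - M₀(x-a))/EI  [x>a] with R_A=-4, M_A=0 = ((-4)·(16/5)²/2 - 0·(16/5) - (-12)·((16/5)-(4/3)))/2000 = 3/3125 rad
Load 4 — uniform load w=5 kN/m over full span:
  θ_4 = -wx(L-x)(L-2x)/(12EI) = -5·(16/5)·(4-(16/5))·(4-2·(16/5))/(12·2000) = 4/3125 rad
Superposition: θ = Σ θ_i = 533/156250 rad ≈ 0.003411 rad

θ(16/5) = 533/156250 rad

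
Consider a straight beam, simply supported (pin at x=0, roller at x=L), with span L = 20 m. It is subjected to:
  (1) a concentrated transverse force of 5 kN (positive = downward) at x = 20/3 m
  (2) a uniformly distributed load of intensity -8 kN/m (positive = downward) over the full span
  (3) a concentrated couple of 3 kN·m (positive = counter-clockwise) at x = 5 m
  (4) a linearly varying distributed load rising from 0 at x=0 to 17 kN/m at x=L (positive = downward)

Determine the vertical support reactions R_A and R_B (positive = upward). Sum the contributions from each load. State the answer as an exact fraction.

Load 1 — point force P=5 kN at a=20/3 m (b=L-a=40/3):
  R_A = Pb/L = 5·(40/3)/20 = 10/3 kN
  R_B = Pa/L = 5·(20/3)/20 = 5/3 kN
Load 2 — uniform load w=-8 kN/m over full span:
  R_A = wL/2 = (-8)·20/2 = -80 kN
  R_B = wL/2 = (-8)·20/2 = -80 kN
Load 3 — applied couple M₀=3 kN·m at a=5 m (b=L-a=15):
  R_A = M₀/L = 3/20 kN
  R_B = -M₀/L = -3/20 kN
Load 4 — triangular load w₀=17 kN/m (0→w₀ over full span):
  R_A = w₀L/6 = 17·20/6 = 170/3 kN
  R_B = w₀L/3 = 17·20/3 = 340/3 kN
Superposition: R_A = -397/20 kN, R_B = 697/20 kN

R_A = -397/20 kN, R_B = 697/20 kN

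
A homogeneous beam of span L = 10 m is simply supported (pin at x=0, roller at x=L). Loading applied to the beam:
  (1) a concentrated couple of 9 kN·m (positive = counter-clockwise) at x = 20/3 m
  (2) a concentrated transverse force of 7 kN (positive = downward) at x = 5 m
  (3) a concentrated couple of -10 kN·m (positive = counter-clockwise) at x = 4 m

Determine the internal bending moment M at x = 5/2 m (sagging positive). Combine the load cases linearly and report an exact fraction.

Load 1 — applied couple M₀=9 kN·m at a=20/3 m (b=L-a=10/3):
  M_1 = M₀x/L  [x≤a] = 9·(5/2)/10 = 9/4 kN·m
Load 2 — point force P=7 kN at a=5 m (b=L-a=5):
  M_2 = Pbx/L  [x≤a] = 7·5·(5/2)/10 = 35/4 kN·m
Load 3 — applied couple M₀=-10 kN·m at a=4 m (b=L-a=6):
  M_3 = M₀x/L  [x≤a] = (-10)·(5/2)/10 = -5/2 kN·m
Superposition: M = Σ M_i = 17/2 kN·m ≈ 8.500000 kN·m

M(5/2) = 17/2 kN·m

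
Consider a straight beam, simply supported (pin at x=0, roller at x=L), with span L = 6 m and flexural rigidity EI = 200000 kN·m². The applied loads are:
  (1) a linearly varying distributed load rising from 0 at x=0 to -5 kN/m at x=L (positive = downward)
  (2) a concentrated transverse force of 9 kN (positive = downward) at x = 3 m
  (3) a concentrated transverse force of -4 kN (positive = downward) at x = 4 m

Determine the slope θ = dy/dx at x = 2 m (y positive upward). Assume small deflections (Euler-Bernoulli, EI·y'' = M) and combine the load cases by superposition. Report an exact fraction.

θ(2) = 19/800000 rad

Load 1 — triangular load w₀=-5 kN/m (0→w₀ over full span):
  θ_1 = -w₀(7L⁴-30L²x²+15x⁴)/(360LEI) = -(-5)·(7·6⁴-30·6²·2²+15·2⁴)/(360·6·200000) = 13/225000 rad
Load 2 — point force P=9 kN at a=3 m (b=L-a=3):
  θ_2 = -Pb(L²-b²-3x²)/(6LEI)  [x≤a] = -9·3·(6²-3²-3·2²)/(6·6·200000) = -9/160000 rad
Load 3 — point force P=-4 kN at a=4 m (b=L-a=2):
  θ_3 = -Pb(L²-b²-3x²)/(6LEI)  [x≤a] = -(-4)·2·(6²-2²-3·2²)/(6·6·200000) = 1/45000 rad
Superposition: θ = Σ θ_i = 19/800000 rad ≈ 0.000024 rad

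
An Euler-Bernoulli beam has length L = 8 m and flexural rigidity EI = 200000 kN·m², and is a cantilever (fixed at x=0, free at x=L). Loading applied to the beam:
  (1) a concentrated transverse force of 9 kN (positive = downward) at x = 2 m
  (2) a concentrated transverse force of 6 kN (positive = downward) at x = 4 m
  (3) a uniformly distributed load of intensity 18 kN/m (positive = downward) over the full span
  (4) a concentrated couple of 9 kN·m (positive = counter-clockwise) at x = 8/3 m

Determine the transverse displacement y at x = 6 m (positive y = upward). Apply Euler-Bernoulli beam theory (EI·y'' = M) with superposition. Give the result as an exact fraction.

y(6) = -1591/50000 m

Load 1 — point force P=9 kN at a=2 m (b=L-a=6):
  y_1 = -Pa²(3x-a)/(6EI)  [x>a] = -9·2²·(3·6-2)/(6·200000) = -3/6250 m
Load 2 — point force P=6 kN at a=4 m (b=L-a=4):
  y_2 = -Pa²(3x-a)/(6EI)  [x>a] = -6·4²·(3·6-4)/(6·200000) = -7/6250 m
Load 3 — uniform load w=18 kN/m over full span:
  y_3 = -wx²(x²-4Lx+6L²)/(24EI) = -18·6²·(6²-4·8·6+6·8²)/(24·200000) = -1539/50000 m
Load 4 — applied couple M₀=9 kN·m at a=8/3 m (b=L-a=16/3):
  y_4 = M₀a(2x-a)/(2EI)  [x>a] = 9·(8/3)·(2·6-(8/3))/(2·200000) = 7/12500 m
Superposition: y = Σ y_i = -1591/50000 m ≈ -0.031820 m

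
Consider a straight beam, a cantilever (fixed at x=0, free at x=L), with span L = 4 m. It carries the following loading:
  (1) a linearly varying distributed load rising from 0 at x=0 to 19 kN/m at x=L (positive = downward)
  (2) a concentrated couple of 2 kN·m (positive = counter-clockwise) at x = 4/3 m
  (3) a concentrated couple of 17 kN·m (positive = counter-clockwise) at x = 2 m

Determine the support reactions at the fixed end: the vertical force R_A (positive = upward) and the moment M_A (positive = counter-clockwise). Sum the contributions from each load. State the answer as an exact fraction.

Load 1 — triangular load w₀=19 kN/m (0→w₀ over full span):
  R_A = w₀L/2 = 19·4/2 = 38 kN
  M_A = w₀L²/3 = 19·4²/3 = 304/3 kN·m
Load 2 — applied couple M₀=2 kN·m at a=4/3 m (b=L-a=8/3):
  R_A = 0 kN
  M_A = -M₀ = -2 kN·m
Load 3 — applied couple M₀=17 kN·m at a=2 m (b=L-a=2):
  R_A = 0 kN
  M_A = -M₀ = -17 kN·m
Superposition: R_A = 38 kN, M_A = 247/3 kN·m

R_A = 38 kN, M_A = 247/3 kN·m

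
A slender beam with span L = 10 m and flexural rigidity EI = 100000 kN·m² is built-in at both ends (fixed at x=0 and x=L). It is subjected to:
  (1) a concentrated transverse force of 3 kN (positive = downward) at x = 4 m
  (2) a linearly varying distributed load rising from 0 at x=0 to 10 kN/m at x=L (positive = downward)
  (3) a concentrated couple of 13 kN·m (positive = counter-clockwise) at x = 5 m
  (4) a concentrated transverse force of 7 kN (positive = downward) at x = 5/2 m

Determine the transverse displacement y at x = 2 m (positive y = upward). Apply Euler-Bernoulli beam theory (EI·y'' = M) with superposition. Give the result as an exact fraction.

Load 1 — point force P=3 kN at a=4 m (b=L-a=6):
  y_1 = -Pb²x²(3aL-(3a+b)x)/(6L³EI)  [x≤a] = -3·6²·2²·(3·4·10-(3·4+6)·2)/(6·10³·100000) = -189/3125000 m
Load 2 — triangular load w₀=10 kN/m (0→w₀ over full span):
  y_2 = -w₀x²(L-x)²(x+2L)/(120LEI) = -10·2²·(10-2)²·(2+2·10)/(120·10·100000) = -22/46875 m
Load 3 — applied couple M₀=13 kN·m at a=5 m (b=L-a=5):
  y_3 = (R_Ax³/6 - M_Ax²/2)/EI  [x≤a] with R_A=39/20, M_A=13/4 = ((39/20)·2³/6 - (13/4)·2²/2)/100000 = -39/1000000 m
Load 4 — point force P=7 kN at a=5/2 m (b=L-a=15/2):
  y_4 = -Pb²x²(3aL-(3a+b)x)/(6L³EI)  [x≤a] = -7·(15/2)²·2²·(3·(5/2)·10-(3·(5/2)+(15/2))·2)/(6·10³·100000) = -189/1600000 m
Superposition: y = Σ y_i = -412163/600000000 m ≈ -0.000687 m

y(2) = -412163/600000000 m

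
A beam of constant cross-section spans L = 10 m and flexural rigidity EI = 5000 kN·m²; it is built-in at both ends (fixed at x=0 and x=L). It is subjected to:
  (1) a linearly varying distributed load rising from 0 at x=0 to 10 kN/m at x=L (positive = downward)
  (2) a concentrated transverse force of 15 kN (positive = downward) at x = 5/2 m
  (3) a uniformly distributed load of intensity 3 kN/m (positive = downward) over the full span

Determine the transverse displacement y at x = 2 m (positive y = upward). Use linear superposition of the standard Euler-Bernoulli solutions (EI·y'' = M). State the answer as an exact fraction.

Load 1 — triangular load w₀=10 kN/m (0→w₀ over full span):
  y_1 = -w₀x²(L-x)²(x+2L)/(120LEI) = -10·2²·(10-2)²·(2+2·10)/(120·10·5000) = -88/9375 m
Load 2 — point force P=15 kN at a=5/2 m (b=L-a=15/2):
  y_2 = -Pb²x²(3aL-(3a+b)x)/(6L³EI)  [x≤a] = -15·(15/2)²·2²·(3·(5/2)·10-(3·(5/2)+(15/2))·2)/(6·10³·5000) = -81/16000 m
Load 3 — uniform load w=3 kN/m over full span:
  y_3 = -wx²(L-x)²/(24EI) = -3·2²·(10-2)²/(24·5000) = -4/625 m
Superposition: y = Σ y_i = -25019/1200000 m ≈ -0.020849 m

y(2) = -25019/1200000 m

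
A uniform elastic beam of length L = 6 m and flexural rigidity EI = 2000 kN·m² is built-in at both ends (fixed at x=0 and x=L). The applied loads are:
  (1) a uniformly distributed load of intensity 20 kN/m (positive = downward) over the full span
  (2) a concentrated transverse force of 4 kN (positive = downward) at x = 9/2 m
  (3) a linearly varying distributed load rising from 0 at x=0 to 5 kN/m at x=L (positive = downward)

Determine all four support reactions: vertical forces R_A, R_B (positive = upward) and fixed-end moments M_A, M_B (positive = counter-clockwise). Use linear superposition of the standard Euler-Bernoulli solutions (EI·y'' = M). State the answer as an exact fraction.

Load 1 — uniform load w=20 kN/m over full span:
  R_A = wL/2 = 20·6/2 = 60 kN
  M_A = wL²/12 = 20·6²/12 = 60 kN·m
  R_B = wL/2 = 20·6/2 = 60 kN
  M_B = -wL²/12 = -20·6²/12 = -60 kN·m
Load 2 — point force P=4 kN at a=9/2 m (b=L-a=3/2):
  R_A = Pb²(3a+b)/L³ = 4·(3/2)²·(3·(9/2)+(3/2))/6³ = 5/8 kN
  M_A = Pab²/L² = 4·(9/2)·(3/2)²/6² = 9/8 kN·m
  R_B = Pa²(a+3b)/L³ = 4·(9/2)²·((9/2)+3·(3/2))/6³ = 27/8 kN
  M_B = -Pa²b/L² = -4·(9/2)²·(3/2)/6² = -27/8 kN·m
Load 3 — triangular load w₀=5 kN/m (0→w₀ over full span):
  R_A = 3w₀L/20 = 3·5·6/20 = 9/2 kN
  M_A = w₀L²/30 = 5·6²/30 = 6 kN·m
  R_B = 7w₀L/20 = 7·5·6/20 = 21/2 kN
  M_B = -w₀L²/20 = -5·6²/20 = -9 kN·m
Superposition: R_A = 521/8 kN, M_A = 537/8 kN·m, R_B = 591/8 kN, M_B = -579/8 kN·m

R_A = 521/8 kN, M_A = 537/8 kN·m, R_B = 591/8 kN, M_B = -579/8 kN·m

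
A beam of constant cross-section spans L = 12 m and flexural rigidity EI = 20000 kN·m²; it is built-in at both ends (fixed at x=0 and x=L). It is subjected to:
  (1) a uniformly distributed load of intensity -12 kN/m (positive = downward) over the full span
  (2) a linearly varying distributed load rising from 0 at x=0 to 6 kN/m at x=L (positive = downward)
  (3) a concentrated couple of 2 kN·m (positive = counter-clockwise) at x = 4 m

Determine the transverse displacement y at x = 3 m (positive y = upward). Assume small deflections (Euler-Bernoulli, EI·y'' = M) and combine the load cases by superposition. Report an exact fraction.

y(3) = 22679/1600000 m

Load 1 — uniform load w=-12 kN/m over full span:
  y_1 = -wx²(L-x)²/(24EI) = -(-12)·3²·(12-3)²/(24·20000) = 729/40000 m
Load 2 — triangular load w₀=6 kN/m (0→w₀ over full span):
  y_2 = -w₀x²(L-x)²(x+2L)/(120LEI) = -6·3²·(12-3)²·(3+2·12)/(120·12·20000) = -6561/1600000 m
Load 3 — applied couple M₀=2 kN·m at a=4 m (b=L-a=8):
  y_3 = (R_Ax³/6 - M_Ax²/2)/EI  [x≤a] with R_A=2/9, M_A=0 = ((2/9)·3³/6 - 0·3²/2)/20000 = 1/20000 m
Superposition: y = Σ y_i = 22679/1600000 m ≈ 0.014174 m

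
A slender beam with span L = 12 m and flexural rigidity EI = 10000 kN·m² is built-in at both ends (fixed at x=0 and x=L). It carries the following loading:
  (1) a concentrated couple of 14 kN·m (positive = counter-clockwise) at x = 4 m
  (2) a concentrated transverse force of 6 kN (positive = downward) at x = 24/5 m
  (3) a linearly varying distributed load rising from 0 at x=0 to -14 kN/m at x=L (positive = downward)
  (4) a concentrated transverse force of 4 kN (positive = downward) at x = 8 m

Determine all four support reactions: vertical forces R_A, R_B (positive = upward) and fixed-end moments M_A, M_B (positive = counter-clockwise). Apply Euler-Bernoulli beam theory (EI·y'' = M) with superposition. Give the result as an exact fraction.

Load 1 — applied couple M₀=14 kN·m at a=4 m (b=L-a=8):
  R_A = 6M₀ab/L³ = 6·14·4·8/12³ = 14/9 kN
  M_A = M₀b(2a-b)/L² = 14·8·(2·4-8)/12² = 0 kN·m
  R_B = -6M₀ab/L³ = -6·14·4·8/12³ = -14/9 kN
  M_B = M₀a(2b-a)/L² = 14·4·(2·8-4)/12² = 14/3 kN·m
Load 2 — point force P=6 kN at a=24/5 m (b=L-a=36/5):
  R_A = Pb²(3a+b)/L³ = 6·(36/5)²·(3·(24/5)+(36/5))/12³ = 486/125 kN
  M_A = Pab²/L² = 6·(24/5)·(36/5)²/12² = 1296/125 kN·m
  R_B = Pa²(a+3b)/L³ = 6·(24/5)²·((24/5)+3·(36/5))/12³ = 264/125 kN
  M_B = -Pa²b/L² = -6·(24/5)²·(36/5)/12² = -864/125 kN·m
Load 3 — triangular load w₀=-14 kN/m (0→w₀ over full span):
  R_A = 3w₀L/20 = 3·(-14)·12/20 = -126/5 kN
  M_A = w₀L²/30 = (-14)·12²/30 = -336/5 kN·m
  R_B = 7w₀L/20 = 7·(-14)·12/20 = -294/5 kN
  M_B = -w₀L²/20 = -(-14)·12²/20 = 504/5 kN·m
Load 4 — point force P=4 kN at a=8 m (b=L-a=4):
  R_A = Pb²(3a+b)/L³ = 4·4²·(3·8+4)/12³ = 28/27 kN
  M_A = Pab²/L² = 4·8·4²/12² = 32/9 kN·m
  R_B = Pa²(a+3b)/L³ = 4·8²·(8+3·4)/12³ = 80/27 kN
  M_B = -Pa²b/L² = -4·8²·4/12² = -64/9 kN·m
Superposition: R_A = -63178/3375 kN, M_A = -59936/1125 kN·m, R_B = -186572/3375 kN, M_B = 102874/1125 kN·m

R_A = -63178/3375 kN, M_A = -59936/1125 kN·m, R_B = -186572/3375 kN, M_B = 102874/1125 kN·m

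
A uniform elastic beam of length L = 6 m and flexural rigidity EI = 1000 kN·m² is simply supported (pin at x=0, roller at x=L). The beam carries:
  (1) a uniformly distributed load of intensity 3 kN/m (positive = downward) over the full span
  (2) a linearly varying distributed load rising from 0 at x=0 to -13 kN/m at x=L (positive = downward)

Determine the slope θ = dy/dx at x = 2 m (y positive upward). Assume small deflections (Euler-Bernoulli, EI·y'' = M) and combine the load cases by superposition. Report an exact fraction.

Load 1 — uniform load w=3 kN/m over full span:
  θ_1 = -w(L³-6Lx²+4x³)/(24EI) = -3·(6³-6·6·2²+4·2³)/(24·1000) = -13/1000 rad
Load 2 — triangular load w₀=-13 kN/m (0→w₀ over full span):
  θ_2 = -w₀(7L⁴-30L²x²+15x⁴)/(360LEI) = -(-13)·(7·6⁴-30·6²·2²+15·2⁴)/(360·6·1000) = 169/5625 rad
Superposition: θ = Σ θ_i = 767/45000 rad ≈ 0.017044 rad

θ(2) = 767/45000 rad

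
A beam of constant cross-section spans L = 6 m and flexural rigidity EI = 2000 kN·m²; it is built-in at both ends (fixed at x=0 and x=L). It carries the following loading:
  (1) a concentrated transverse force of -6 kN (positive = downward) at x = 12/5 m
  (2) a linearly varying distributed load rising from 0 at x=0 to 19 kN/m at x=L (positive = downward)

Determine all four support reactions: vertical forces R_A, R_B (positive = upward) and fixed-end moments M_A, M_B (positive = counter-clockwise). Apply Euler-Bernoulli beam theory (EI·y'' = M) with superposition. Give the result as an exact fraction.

Load 1 — point force P=-6 kN at a=12/5 m (b=L-a=18/5):
  R_A = Pb²(3a+b)/L³ = (-6)·(18/5)²·(3·(12/5)+(18/5))/6³ = -486/125 kN
  M_A = Pab²/L² = (-6)·(12/5)·(18/5)²/6² = -648/125 kN·m
  R_B = Pa²(a+3b)/L³ = (-6)·(12/5)²·((12/5)+3·(18/5))/6³ = -264/125 kN
  M_B = -Pa²b/L² = -(-6)·(12/5)²·(18/5)/6² = 432/125 kN·m
Load 2 — triangular load w₀=19 kN/m (0→w₀ over full span):
  R_A = 3w₀L/20 = 3·19·6/20 = 171/10 kN
  M_A = w₀L²/30 = 19·6²/30 = 114/5 kN·m
  R_B = 7w₀L/20 = 7·19·6/20 = 399/10 kN
  M_B = -w₀L²/20 = -19·6²/20 = -171/5 kN·m
Superposition: R_A = 3303/250 kN, M_A = 2202/125 kN·m, R_B = 9447/250 kN, M_B = -3843/125 kN·m

R_A = 3303/250 kN, M_A = 2202/125 kN·m, R_B = 9447/250 kN, M_B = -3843/125 kN·m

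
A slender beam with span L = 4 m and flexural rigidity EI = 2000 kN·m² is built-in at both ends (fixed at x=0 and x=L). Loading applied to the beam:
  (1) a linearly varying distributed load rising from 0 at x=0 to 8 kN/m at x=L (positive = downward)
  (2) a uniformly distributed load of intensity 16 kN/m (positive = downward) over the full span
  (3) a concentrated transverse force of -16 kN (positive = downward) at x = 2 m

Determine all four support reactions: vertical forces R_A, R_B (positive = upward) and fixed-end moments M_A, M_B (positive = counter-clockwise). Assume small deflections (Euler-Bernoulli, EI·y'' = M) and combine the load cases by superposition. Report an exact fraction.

R_A = 144/5 kN, M_A = 88/5 kN·m, R_B = 176/5 kN, M_B = -296/15 kN·m

Load 1 — triangular load w₀=8 kN/m (0→w₀ over full span):
  R_A = 3w₀L/20 = 3·8·4/20 = 24/5 kN
  M_A = w₀L²/30 = 8·4²/30 = 64/15 kN·m
  R_B = 7w₀L/20 = 7·8·4/20 = 56/5 kN
  M_B = -w₀L²/20 = -8·4²/20 = -32/5 kN·m
Load 2 — uniform load w=16 kN/m over full span:
  R_A = wL/2 = 16·4/2 = 32 kN
  M_A = wL²/12 = 16·4²/12 = 64/3 kN·m
  R_B = wL/2 = 16·4/2 = 32 kN
  M_B = -wL²/12 = -16·4²/12 = -64/3 kN·m
Load 3 — point force P=-16 kN at a=2 m (b=L-a=2):
  R_A = Pb²(3a+b)/L³ = (-16)·2²·(3·2+2)/4³ = -8 kN
  M_A = Pab²/L² = (-16)·2·2²/4² = -8 kN·m
  R_B = Pa²(a+3b)/L³ = (-16)·2²·(2+3·2)/4³ = -8 kN
  M_B = -Pa²b/L² = -(-16)·2²·2/4² = 8 kN·m
Superposition: R_A = 144/5 kN, M_A = 88/5 kN·m, R_B = 176/5 kN, M_B = -296/15 kN·m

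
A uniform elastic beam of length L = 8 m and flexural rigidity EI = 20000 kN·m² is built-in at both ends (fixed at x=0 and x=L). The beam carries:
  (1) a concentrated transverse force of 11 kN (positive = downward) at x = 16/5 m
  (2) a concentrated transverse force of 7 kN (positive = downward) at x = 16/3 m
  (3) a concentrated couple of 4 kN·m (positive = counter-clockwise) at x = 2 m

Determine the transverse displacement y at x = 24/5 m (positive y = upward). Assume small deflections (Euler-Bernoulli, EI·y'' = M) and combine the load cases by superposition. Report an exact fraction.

Load 1 — point force P=11 kN at a=16/5 m (b=L-a=24/5):
  y_1 = -Pa²(L-x)²(3bL-(3b+a)(L-x))/(6L³EI)  [x>a] = -11·(16/5)²·(8-(24/5))²·(3·(24/5)·8-(3·(24/5)+(16/5))·(8-(24/5)))/(6·8³·20000) = -32384/29296875 m
Load 2 — point force P=7 kN at a=16/3 m (b=L-a=8/3):
  y_2 = -Pb²x²(3aL-(3a+b)x)/(6L³EI)  [x≤a] = -7·(8/3)²·(24/5)²·(3·(16/3)·8-(3·(16/3)+(8/3))·(24/5))/(6·8³·20000) = -56/78125 m
Load 3 — applied couple M₀=4 kN·m at a=2 m (b=L-a=6):
  y_3 = (R_Ax³/6 - M_Ax²/2 - M₀(x-a)²/2)/EI  [x>a] with R_A=9/16, M_A=-3/4 = ((9/16)·(24/5)³/6 - (-3/4)·(24/5)²/2 - 4·((24/5)-2)²/2)/20000 = 13/78125 m
Superposition: y = Σ y_i = -48509/29296875 m ≈ -0.001656 m

y(24/5) = -48509/29296875 m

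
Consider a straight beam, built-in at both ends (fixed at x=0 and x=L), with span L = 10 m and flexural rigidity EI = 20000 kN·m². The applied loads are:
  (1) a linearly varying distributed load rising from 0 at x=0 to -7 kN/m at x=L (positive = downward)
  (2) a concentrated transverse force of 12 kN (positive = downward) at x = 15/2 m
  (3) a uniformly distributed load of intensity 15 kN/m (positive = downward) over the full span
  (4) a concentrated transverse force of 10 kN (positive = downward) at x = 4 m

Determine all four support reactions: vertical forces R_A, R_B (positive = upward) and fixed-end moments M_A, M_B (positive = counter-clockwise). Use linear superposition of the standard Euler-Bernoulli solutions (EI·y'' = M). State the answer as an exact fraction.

Load 1 — triangular load w₀=-7 kN/m (0→w₀ over full span):
  R_A = 3w₀L/20 = 3·(-7)·10/20 = -21/2 kN
  M_A = w₀L²/30 = (-7)·10²/30 = -70/3 kN·m
  R_B = 7w₀L/20 = 7·(-7)·10/20 = -49/2 kN
  M_B = -w₀L²/20 = -(-7)·10²/20 = 35 kN·m
Load 2 — point force P=12 kN at a=15/2 m (b=L-a=5/2):
  R_A = Pb²(3a+b)/L³ = 12·(5/2)²·(3·(15/2)+(5/2))/10³ = 15/8 kN
  M_A = Pab²/L² = 12·(15/2)·(5/2)²/10² = 45/8 kN·m
  R_B = Pa²(a+3b)/L³ = 12·(15/2)²·((15/2)+3·(5/2))/10³ = 81/8 kN
  M_B = -Pa²b/L² = -12·(15/2)²·(5/2)/10² = -135/8 kN·m
Load 3 — uniform load w=15 kN/m over full span:
  R_A = wL/2 = 15·10/2 = 75 kN
  M_A = wL²/12 = 15·10²/12 = 125 kN·m
  R_B = wL/2 = 15·10/2 = 75 kN
  M_B = -wL²/12 = -15·10²/12 = -125 kN·m
Load 4 — point force P=10 kN at a=4 m (b=L-a=6):
  R_A = Pb²(3a+b)/L³ = 10·6²·(3·4+6)/10³ = 162/25 kN
  M_A = Pab²/L² = 10·4·6²/10² = 72/5 kN·m
  R_B = Pa²(a+3b)/L³ = 10·4²·(4+3·6)/10³ = 88/25 kN
  M_B = -Pa²b/L² = -10·4²·6/10² = -48/5 kN·m
Superposition: R_A = 14571/200 kN, M_A = 14603/120 kN·m, R_B = 12829/200 kN, M_B = -4659/40 kN·m

R_A = 14571/200 kN, M_A = 14603/120 kN·m, R_B = 12829/200 kN, M_B = -4659/40 kN·m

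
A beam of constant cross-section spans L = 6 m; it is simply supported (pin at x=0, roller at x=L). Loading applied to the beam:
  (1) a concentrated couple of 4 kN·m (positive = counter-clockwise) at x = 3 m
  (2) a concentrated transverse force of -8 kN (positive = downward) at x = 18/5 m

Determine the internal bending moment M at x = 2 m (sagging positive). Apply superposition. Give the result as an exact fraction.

M(2) = -76/15 kN·m

Load 1 — applied couple M₀=4 kN·m at a=3 m (b=L-a=3):
  M_1 = M₀x/L  [x≤a] = 4·2/6 = 4/3 kN·m
Load 2 — point force P=-8 kN at a=18/5 m (b=L-a=12/5):
  M_2 = Pbx/L  [x≤a] = (-8)·(12/5)·2/6 = -32/5 kN·m
Superposition: M = Σ M_i = -76/15 kN·m ≈ -5.066667 kN·m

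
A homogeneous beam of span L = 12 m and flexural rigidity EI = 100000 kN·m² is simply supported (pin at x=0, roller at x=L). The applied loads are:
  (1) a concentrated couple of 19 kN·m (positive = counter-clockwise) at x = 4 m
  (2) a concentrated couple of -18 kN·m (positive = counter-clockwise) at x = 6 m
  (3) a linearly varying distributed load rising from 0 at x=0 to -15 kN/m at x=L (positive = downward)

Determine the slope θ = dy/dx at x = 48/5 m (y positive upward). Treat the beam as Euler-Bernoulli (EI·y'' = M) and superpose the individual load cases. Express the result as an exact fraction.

Load 1 — applied couple M₀=19 kN·m at a=4 m (b=L-a=8):
  θ_1 = (M₀x²/(2L)-M₀(x-a)+C₁)/EI  [x>a] with C₁=M₀(3b²-L²)/(6L)=38/3 = (19·(48/5)²/(2·12)-19·((48/5)-4)+(38/3))/100000 = -779/3750000 rad
Load 2 — applied couple M₀=-18 kN·m at a=6 m (b=L-a=6):
  θ_2 = (M₀x²/(2L)-M₀(x-a)+C₁)/EI  [x>a] with C₁=M₀(3b²-L²)/(6L)=9 = ((-18)·(48/5)²/(2·12)-(-18)·((48/5)-6)+9)/100000 = 117/2500000 rad
Load 3 — triangular load w₀=-15 kN/m (0→w₀ over full span):
  θ_3 = -w₀(7L⁴-30L²x²+15x⁴)/(360LEI) = -(-15)·(7·12⁴-30·12²·(48/5)²+15·(48/5)⁴)/(360·12·100000) = -6813/1562500 rad
Superposition: θ = Σ θ_i = -169547/37500000 rad ≈ -0.004521 rad

θ(48/5) = -169547/37500000 rad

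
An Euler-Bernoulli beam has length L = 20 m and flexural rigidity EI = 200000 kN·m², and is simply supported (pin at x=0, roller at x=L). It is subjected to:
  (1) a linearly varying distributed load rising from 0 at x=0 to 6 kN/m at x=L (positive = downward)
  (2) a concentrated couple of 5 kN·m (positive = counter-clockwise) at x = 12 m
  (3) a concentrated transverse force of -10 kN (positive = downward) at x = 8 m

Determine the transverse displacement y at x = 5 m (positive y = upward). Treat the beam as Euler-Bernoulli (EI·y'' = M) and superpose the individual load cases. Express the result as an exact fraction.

y(5) = -10051/640000 m

Load 1 — triangular load w₀=6 kN/m (0→w₀ over full span):
  y_1 = -w₀x(7L⁴-10L²x²+3x⁴)/(360LEI) = -6·5·(7·20⁴-10·20²·5²+3·5⁴)/(360·20·200000) = -109/5120 m
Load 2 — applied couple M₀=5 kN·m at a=12 m (b=L-a=8):
  y_2 = (M₀x³/(6L)+C₁x)/EI  [x≤a] with C₁=M₀(3b²-L²)/(6L)=-26/3 = (5·5³/(6·20)+(-26/3)·5)/200000 = -61/320000 m
Load 3 — point force P=-10 kN at a=8 m (b=L-a=12):
  y_3 = -Pbx(L²-b²-x²)/(6LEI)  [x≤a] = -(-10)·12·5·(20²-12²-5²)/(6·20·200000) = 231/40000 m
Superposition: y = Σ y_i = -10051/640000 m ≈ -0.015705 m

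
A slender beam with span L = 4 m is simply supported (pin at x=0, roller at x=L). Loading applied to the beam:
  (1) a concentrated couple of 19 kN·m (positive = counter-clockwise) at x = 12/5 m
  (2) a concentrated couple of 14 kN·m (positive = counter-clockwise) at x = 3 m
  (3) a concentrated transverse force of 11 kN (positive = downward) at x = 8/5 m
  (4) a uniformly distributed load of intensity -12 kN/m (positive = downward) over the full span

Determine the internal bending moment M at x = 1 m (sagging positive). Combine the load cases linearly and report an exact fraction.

M(1) = -63/20 kN·m

Load 1 — applied couple M₀=19 kN·m at a=12/5 m (b=L-a=8/5):
  M_1 = M₀x/L  [x≤a] = 19·1/4 = 19/4 kN·m
Load 2 — applied couple M₀=14 kN·m at a=3 m (b=L-a=1):
  M_2 = M₀x/L  [x≤a] = 14·1/4 = 7/2 kN·m
Load 3 — point force P=11 kN at a=8/5 m (b=L-a=12/5):
  M_3 = Pbx/L  [x≤a] = 11·(12/5)·1/4 = 33/5 kN·m
Load 4 — uniform load w=-12 kN/m over full span:
  M_4 = wx(L-x)/2 = (-12)·1·(4-1)/2 = -18 kN·m
Superposition: M = Σ M_i = -63/20 kN·m ≈ -3.150000 kN·m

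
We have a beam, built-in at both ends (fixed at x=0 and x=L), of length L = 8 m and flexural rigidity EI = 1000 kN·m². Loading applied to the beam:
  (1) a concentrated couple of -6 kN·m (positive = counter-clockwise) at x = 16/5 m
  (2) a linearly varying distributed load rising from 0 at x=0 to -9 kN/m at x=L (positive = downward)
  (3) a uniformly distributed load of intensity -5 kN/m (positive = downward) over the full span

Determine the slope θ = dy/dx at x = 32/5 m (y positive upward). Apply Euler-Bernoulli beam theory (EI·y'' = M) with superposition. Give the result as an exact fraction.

θ(32/5) = -3004/78125 rad

Load 1 — applied couple M₀=-6 kN·m at a=16/5 m (b=L-a=24/5):
  θ_1 = (R_Ax²/2 - M_Ax - M₀(x-a))/EI  [x>a] with R_A=-27/25, M_A=-18/25 = ((-27/25)·(32/5)²/2 - (-18/25)·(32/5) - (-6)·((32/5)-(16/5)))/1000 = 132/78125 rad
Load 2 — triangular load w₀=-9 kN/m (0→w₀ over full span):
  θ_2 = -w₀(2x(L-x)(L-2x)(x+2L)+x²(L-x)²)/(120LEI) = -(-9)·(2·(32/5)·(8-(32/5))·(8-2·(32/5))·((32/5)+2·8)+(32/5)²·(8-(32/5))²)/(120·8·1000) = -1536/78125 rad
Load 3 — uniform load w=-5 kN/m over full span:
  θ_3 = -wx(L-x)(L-2x)/(12EI) = -(-5)·(32/5)·(8-(32/5))·(8-2·(32/5))/(12·1000) = -64/3125 rad
Superposition: θ = Σ θ_i = -3004/78125 rad ≈ -0.038451 rad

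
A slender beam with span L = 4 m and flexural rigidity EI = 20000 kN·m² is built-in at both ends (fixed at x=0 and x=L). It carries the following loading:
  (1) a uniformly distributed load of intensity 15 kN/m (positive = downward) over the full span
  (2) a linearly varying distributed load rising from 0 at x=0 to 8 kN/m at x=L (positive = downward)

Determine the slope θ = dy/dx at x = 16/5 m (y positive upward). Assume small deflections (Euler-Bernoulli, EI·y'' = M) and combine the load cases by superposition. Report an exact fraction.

θ(16/5) = 578/1171875 rad

Load 1 — uniform load w=15 kN/m over full span:
  θ_1 = -wx(L-x)(L-2x)/(12EI) = -15·(16/5)·(4-(16/5))·(4-2·(16/5))/(12·20000) = 6/15625 rad
Load 2 — triangular load w₀=8 kN/m (0→w₀ over full span):
  θ_2 = -w₀(2x(L-x)(L-2x)(x+2L)+x²(L-x)²)/(120LEI) = -8·(2·(16/5)·(4-(16/5))·(4-2·(16/5))·((16/5)+2·4)+(16/5)²·(4-(16/5))²)/(120·4·20000) = 128/1171875 rad
Superposition: θ = Σ θ_i = 578/1171875 rad ≈ 0.000493 rad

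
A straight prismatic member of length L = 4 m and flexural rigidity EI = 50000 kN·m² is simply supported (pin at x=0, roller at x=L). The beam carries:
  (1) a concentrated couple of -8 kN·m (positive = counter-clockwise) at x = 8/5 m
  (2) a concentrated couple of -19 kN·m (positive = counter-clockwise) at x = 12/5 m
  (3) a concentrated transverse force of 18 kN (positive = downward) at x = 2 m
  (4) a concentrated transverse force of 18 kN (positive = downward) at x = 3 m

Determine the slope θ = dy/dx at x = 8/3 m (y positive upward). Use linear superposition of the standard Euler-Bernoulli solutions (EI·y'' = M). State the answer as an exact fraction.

Load 1 — applied couple M₀=-8 kN·m at a=8/5 m (b=L-a=12/5):
  θ_1 = (M₀x²/(2L)-M₀(x-a)+C₁)/EI  [x>a] with C₁=M₀(3b²-L²)/(6L)=-32/75 = ((-8)·(8/3)²/(2·4)-(-8)·((8/3)-(8/5))+(-32/75))/50000 = 14/703125 rad
Load 2 — applied couple M₀=-19 kN·m at a=12/5 m (b=L-a=8/5):
  θ_2 = (M₀x²/(2L)-M₀(x-a)+C₁)/EI  [x>a] with C₁=M₀(3b²-L²)/(6L)=494/75 = ((-19)·(8/3)²/(2·4)-(-19)·((8/3)-(12/5))+(494/75))/50000 = -589/5625000 rad
Load 3 — point force P=18 kN at a=2 m (b=L-a=2):
  θ_3 = -Pa(2L²-6Lx+3x²+a²)/(6LEI)  [x>a] = -18·2·(2·4²-6·4·(8/3)+3·(8/3)²+2²)/(6·4·50000) = 1/5000 rad
Load 4 — point force P=18 kN at a=3 m (b=L-a=1):
  θ_4 = -Pb(L²-b²-3x²)/(6LEI)  [x≤a] = -18·1·(4²-1²-3·(8/3)²)/(6·4·50000) = 19/200000 rad
Superposition: θ = Σ θ_i = 1051/5000000 rad ≈ 0.000210 rad

θ(8/3) = 1051/5000000 rad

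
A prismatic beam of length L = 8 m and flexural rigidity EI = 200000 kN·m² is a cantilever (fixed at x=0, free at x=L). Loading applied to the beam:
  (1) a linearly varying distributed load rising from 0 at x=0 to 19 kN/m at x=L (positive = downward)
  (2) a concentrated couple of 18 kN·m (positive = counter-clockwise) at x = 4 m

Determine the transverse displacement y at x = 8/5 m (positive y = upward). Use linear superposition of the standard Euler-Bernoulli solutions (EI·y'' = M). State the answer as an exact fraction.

Load 1 — triangular load w₀=19 kN/m (0→w₀ over full span):
  y_1 = (w₀Lx³/12-w₀L²x²/6-w₀x⁵/(120L))/EI = (19·8·(8/5)³/12-19·8²·(8/5)²/6-19·(8/5)⁵/(120·8))/200000 = -342152/146484375 m
Load 2 — applied couple M₀=18 kN·m at a=4 m (b=L-a=4):
  y_2 = M₀x²/(2EI)  [x≤a] = 18·(8/5)²/(2·200000) = 9/78125 m
Superposition: y = Σ y_i = -325277/146484375 m ≈ -0.002221 m

y(8/5) = -325277/146484375 m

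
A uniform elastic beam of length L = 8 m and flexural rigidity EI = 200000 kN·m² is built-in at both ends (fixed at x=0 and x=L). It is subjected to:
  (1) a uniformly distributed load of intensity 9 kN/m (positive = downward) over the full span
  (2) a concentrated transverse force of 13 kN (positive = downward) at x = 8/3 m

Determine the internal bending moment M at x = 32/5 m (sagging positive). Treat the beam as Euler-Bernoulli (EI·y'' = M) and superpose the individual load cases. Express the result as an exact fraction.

M(32/5) = -952/225 kN·m

Load 1 — uniform load w=9 kN/m over full span:
  M_1 = wLx/2 - wL²/12 - wx²/2 = 9·8·(32/5)/2 - 9·8²/12 - 9·(32/5)²/2 = -48/25 kN·m
Load 2 — point force P=13 kN at a=8/3 m (b=L-a=16/3):
  M_2 = Pa²(a+3b)(L-x)/L³ - Pa²b/L²  [x>a] = 13·(8/3)²·((8/3)+3·(16/3))·(8-(32/5))/8³ - 13·(8/3)²·(16/3)/8² = -104/45 kN·m
Superposition: M = Σ M_i = -952/225 kN·m ≈ -4.231111 kN·m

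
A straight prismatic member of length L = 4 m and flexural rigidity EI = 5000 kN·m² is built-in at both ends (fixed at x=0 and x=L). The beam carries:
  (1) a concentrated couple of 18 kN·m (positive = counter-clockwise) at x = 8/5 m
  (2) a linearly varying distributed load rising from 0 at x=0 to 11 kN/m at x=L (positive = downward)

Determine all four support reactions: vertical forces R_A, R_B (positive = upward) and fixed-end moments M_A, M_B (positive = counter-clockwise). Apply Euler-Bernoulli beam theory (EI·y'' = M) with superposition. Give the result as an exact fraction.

R_A = 327/25 kN, M_A = 602/75 kN·m, R_B = 223/25 kN, M_B = -76/25 kN·m

Load 1 — applied couple M₀=18 kN·m at a=8/5 m (b=L-a=12/5):
  R_A = 6M₀ab/L³ = 6·18·(8/5)·(12/5)/4³ = 162/25 kN
  M_A = M₀b(2a-b)/L² = 18·(12/5)·(2·(8/5)-(12/5))/4² = 54/25 kN·m
  R_B = -6M₀ab/L³ = -6·18·(8/5)·(12/5)/4³ = -162/25 kN
  M_B = M₀a(2b-a)/L² = 18·(8/5)·(2·(12/5)-(8/5))/4² = 144/25 kN·m
Load 2 — triangular load w₀=11 kN/m (0→w₀ over full span):
  R_A = 3w₀L/20 = 3·11·4/20 = 33/5 kN
  M_A = w₀L²/30 = 11·4²/30 = 88/15 kN·m
  R_B = 7w₀L/20 = 7·11·4/20 = 77/5 kN
  M_B = -w₀L²/20 = -11·4²/20 = -44/5 kN·m
Superposition: R_A = 327/25 kN, M_A = 602/75 kN·m, R_B = 223/25 kN, M_B = -76/25 kN·m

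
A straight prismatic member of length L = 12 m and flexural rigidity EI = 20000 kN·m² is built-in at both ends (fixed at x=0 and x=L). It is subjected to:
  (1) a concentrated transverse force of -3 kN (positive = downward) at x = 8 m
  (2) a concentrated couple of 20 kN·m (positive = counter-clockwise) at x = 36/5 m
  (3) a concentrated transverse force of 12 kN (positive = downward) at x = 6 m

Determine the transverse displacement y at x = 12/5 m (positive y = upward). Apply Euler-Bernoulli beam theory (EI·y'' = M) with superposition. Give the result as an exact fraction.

y(12/5) = -1759/781250 m

Load 1 — point force P=-3 kN at a=8 m (b=L-a=4):
  y_1 = -Pb²x²(3aL-(3a+b)x)/(6L³EI)  [x≤a] = -(-3)·4²·(12/5)²·(3·8·12-(3·8+4)·(12/5))/(6·12³·20000) = 23/78125 m
Load 2 — applied couple M₀=20 kN·m at a=36/5 m (b=L-a=24/5):
  y_2 = (R_Ax³/6 - M_Ax²/2)/EI  [x≤a] with R_A=12/5, M_A=32/5 = ((12/5)·(12/5)³/6 - (32/5)·(12/5)²/2)/20000 = -252/390625 m
Load 3 — point force P=12 kN at a=6 m (b=L-a=6):
  y_3 = -Pb²x²(3aL-(3a+b)x)/(6L³EI)  [x≤a] = -12·6²·(12/5)²·(3·6·12-(3·6+6)·(12/5))/(6·12³·20000) = -297/156250 m
Superposition: y = Σ y_i = -1759/781250 m ≈ -0.002252 m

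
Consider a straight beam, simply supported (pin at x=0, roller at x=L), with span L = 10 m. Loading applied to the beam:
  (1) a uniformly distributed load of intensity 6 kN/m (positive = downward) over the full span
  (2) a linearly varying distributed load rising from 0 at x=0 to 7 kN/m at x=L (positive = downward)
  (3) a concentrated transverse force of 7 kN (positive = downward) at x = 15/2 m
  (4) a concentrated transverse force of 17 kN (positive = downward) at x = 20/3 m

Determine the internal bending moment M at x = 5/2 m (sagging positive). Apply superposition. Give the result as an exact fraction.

M(5/2) = 9805/96 kN·m

Load 1 — uniform load w=6 kN/m over full span:
  M_1 = wx(L-x)/2 = 6·(5/2)·(10-(5/2))/2 = 225/4 kN·m
Load 2 — triangular load w₀=7 kN/m (0→w₀ over full span):
  M_2 = w₀Lx/6 - w₀x³/(6L) = 7·10·(5/2)/6 - 7·(5/2)³/(6·10) = 875/32 kN·m
Load 3 — point force P=7 kN at a=15/2 m (b=L-a=5/2):
  M_3 = Pbx/L  [x≤a] = 7·(5/2)·(5/2)/10 = 35/8 kN·m
Load 4 — point force P=17 kN at a=20/3 m (b=L-a=10/3):
  M_4 = Pbx/L  [x≤a] = 17·(10/3)·(5/2)/10 = 85/6 kN·m
Superposition: M = Σ M_i = 9805/96 kN·m ≈ 102.135417 kN·m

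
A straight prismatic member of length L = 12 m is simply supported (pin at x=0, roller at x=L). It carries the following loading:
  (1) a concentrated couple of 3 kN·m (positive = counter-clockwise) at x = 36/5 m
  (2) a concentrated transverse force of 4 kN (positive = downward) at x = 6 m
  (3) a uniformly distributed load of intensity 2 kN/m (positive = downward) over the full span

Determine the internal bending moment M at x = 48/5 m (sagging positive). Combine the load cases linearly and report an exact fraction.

M(48/5) = 681/25 kN·m

Load 1 — applied couple M₀=3 kN·m at a=36/5 m (b=L-a=24/5):
  M_1 = M₀x/L - M₀  [x>a] = 3·(48/5)/12 - 3 = -3/5 kN·m
Load 2 — point force P=4 kN at a=6 m (b=L-a=6):
  M_2 = Pa(L-x)/L  [x>a] = 4·6·(12-(48/5))/12 = 24/5 kN·m
Load 3 — uniform load w=2 kN/m over full span:
  M_3 = wx(L-x)/2 = 2·(48/5)·(12-(48/5))/2 = 576/25 kN·m
Superposition: M = Σ M_i = 681/25 kN·m ≈ 27.240000 kN·m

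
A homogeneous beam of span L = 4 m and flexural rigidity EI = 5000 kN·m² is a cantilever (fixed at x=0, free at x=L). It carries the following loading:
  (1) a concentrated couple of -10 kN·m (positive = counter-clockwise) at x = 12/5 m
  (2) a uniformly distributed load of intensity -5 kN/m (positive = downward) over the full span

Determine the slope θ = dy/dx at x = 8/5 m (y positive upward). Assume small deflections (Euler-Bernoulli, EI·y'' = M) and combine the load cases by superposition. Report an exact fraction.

θ(8/5) = 242/46875 rad

Load 1 — applied couple M₀=-10 kN·m at a=12/5 m (b=L-a=8/5):
  θ_1 = M₀x/EI  [x≤a] = (-10)·(8/5)/5000 = -2/625 rad
Load 2 — uniform load w=-5 kN/m over full span:
  θ_2 = -wx(x²-3Lx+3L²)/(6EI) = -(-5)·(8/5)·((8/5)²-3·4·(8/5)+3·4²)/(6·5000) = 392/46875 rad
Superposition: θ = Σ θ_i = 242/46875 rad ≈ 0.005163 rad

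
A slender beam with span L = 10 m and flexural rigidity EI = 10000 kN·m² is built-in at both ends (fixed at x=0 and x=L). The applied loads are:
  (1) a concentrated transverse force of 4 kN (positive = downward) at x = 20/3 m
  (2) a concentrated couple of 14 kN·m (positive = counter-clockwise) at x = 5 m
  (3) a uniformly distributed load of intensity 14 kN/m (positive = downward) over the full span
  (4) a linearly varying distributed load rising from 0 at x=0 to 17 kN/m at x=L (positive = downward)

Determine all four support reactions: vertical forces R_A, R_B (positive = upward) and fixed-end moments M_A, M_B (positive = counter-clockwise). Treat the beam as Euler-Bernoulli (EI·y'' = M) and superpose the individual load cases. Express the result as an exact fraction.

R_A = 13316/135 kN, M_A = 9709/54 kN·m, R_B = 17599/135 kN, M_B = -11021/54 kN·m

Load 1 — point force P=4 kN at a=20/3 m (b=L-a=10/3):
  R_A = Pb²(3a+b)/L³ = 4·(10/3)²·(3·(20/3)+(10/3))/10³ = 28/27 kN
  M_A = Pab²/L² = 4·(20/3)·(10/3)²/10² = 80/27 kN·m
  R_B = Pa²(a+3b)/L³ = 4·(20/3)²·((20/3)+3·(10/3))/10³ = 80/27 kN
  M_B = -Pa²b/L² = -4·(20/3)²·(10/3)/10² = -160/27 kN·m
Load 2 — applied couple M₀=14 kN·m at a=5 m (b=L-a=5):
  R_A = 6M₀ab/L³ = 6·14·5·5/10³ = 21/10 kN
  M_A = M₀b(2a-b)/L² = 14·5·(2·5-5)/10² = 7/2 kN·m
  R_B = -6M₀ab/L³ = -6·14·5·5/10³ = -21/10 kN
  M_B = M₀a(2b-a)/L² = 14·5·(2·5-5)/10² = 7/2 kN·m
Load 3 — uniform load w=14 kN/m over full span:
  R_A = wL/2 = 14·10/2 = 70 kN
  M_A = wL²/12 = 14·10²/12 = 350/3 kN·m
  R_B = wL/2 = 14·10/2 = 70 kN
  M_B = -wL²/12 = -14·10²/12 = -350/3 kN·m
Load 4 — triangular load w₀=17 kN/m (0→w₀ over full span):
  R_A = 3w₀L/20 = 3·17·10/20 = 51/2 kN
  M_A = w₀L²/30 = 17·10²/30 = 170/3 kN·m
  R_B = 7w₀L/20 = 7·17·10/20 = 119/2 kN
  M_B = -w₀L²/20 = -17·10²/20 = -85 kN·m
Superposition: R_A = 13316/135 kN, M_A = 9709/54 kN·m, R_B = 17599/135 kN, M_B = -11021/54 kN·m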